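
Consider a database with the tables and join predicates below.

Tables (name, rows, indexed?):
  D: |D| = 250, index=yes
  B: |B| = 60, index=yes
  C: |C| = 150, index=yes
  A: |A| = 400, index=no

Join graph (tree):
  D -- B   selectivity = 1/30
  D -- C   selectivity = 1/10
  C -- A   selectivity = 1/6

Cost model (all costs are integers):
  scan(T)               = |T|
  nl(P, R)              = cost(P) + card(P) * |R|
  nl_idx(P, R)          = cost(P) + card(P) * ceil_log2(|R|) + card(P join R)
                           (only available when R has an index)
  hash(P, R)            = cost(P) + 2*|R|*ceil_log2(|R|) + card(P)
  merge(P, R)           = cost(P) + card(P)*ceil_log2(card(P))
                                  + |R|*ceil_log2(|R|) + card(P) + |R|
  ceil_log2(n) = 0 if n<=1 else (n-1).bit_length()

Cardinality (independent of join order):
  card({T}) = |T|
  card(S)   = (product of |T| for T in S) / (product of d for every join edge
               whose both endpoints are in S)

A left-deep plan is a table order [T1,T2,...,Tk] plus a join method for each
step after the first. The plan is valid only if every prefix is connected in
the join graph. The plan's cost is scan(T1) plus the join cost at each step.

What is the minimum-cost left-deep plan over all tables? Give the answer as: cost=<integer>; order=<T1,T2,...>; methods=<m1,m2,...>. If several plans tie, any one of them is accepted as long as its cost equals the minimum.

cost=18640; order=B,D,C,A; methods=nl_idx,hash,hash

Selinger DP (subsets sized 1..n):
  {D}: scan cost=250, card=250
  {B}: scan cost=60, card=60
  {C}: scan cost=150, card=150
  {A}: scan cost=400, card=400
  {BD}: card=500; try (D,nl_idx)→1040, (B,hash)→1220, (B,nl_idx)→2250, (D,merge)→2730, (B,merge)→2920, (D,hash)→4120 …(+2); best=1040 via (D,nl_idx)
  {CD}: card=3750; try (C,hash)→2900, (D,merge)→3750, (C,merge)→3850, (D,hash)→4300, (D,nl_idx)→5100, (C,nl_idx)→6000 …(+2); best=2900 via (C,hash)
  {AC}: card=10000; try (C,hash)→3200, (A,merge)→5500, (C,merge)→5750, (A,hash)→7500, (C,nl_idx)→13600, (A,nl)→60150 …(+1); best=3200 via (C,hash)
  {BCD}: card=7500; try (C,hash)→3940, (B,hash)→7370, (C,merge)→7390, (C,nl_idx)→12540, (B,nl_idx)→32900, (B,merge)→52070 …(+2); best=3940 via (C,hash)
  {ACD}: card=250000; try (A,hash)→13850, (D,hash)→17200, (A,merge)→55650, (D,merge)→155450, (D,nl_idx)→333200, (A,nl)→1502900 …(+1); best=13850 via (A,hash)
  {ABCD}: card=500000; try (A,hash)→18640, (A,merge)→112940, (B,hash)→264570, (B,nl_idx)→2013850, (A,nl)→3003940, (B,merge)→4764270 …(+1); best=18640 via (A,hash)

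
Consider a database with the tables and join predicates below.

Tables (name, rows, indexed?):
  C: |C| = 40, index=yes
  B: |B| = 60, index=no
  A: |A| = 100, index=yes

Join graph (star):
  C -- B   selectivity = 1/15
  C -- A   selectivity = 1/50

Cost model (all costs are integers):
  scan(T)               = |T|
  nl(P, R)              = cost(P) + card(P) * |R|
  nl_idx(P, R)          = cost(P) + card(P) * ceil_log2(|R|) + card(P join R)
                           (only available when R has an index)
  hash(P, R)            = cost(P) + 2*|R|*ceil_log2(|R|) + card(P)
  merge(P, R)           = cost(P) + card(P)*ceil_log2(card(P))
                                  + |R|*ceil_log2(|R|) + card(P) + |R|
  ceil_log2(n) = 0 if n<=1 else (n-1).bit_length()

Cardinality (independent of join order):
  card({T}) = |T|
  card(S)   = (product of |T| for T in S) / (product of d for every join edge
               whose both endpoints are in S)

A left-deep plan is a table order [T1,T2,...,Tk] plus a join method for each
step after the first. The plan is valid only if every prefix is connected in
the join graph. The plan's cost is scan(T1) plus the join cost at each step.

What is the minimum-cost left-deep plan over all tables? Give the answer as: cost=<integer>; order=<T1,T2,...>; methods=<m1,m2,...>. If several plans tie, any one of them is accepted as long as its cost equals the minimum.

cost=1200; order=C,A,B; methods=nl_idx,hash

Selinger DP (subsets sized 1..n):
  {C}: scan cost=40, card=40
  {B}: scan cost=60, card=60
  {A}: scan cost=100, card=100
  {BC}: card=160; try (C,nl_idx)→580, (C,hash)→600, (B,merge)→740, (C,merge)→760, (B,hash)→800, (B,nl)→2440 …(+1); best=580 via (C,nl_idx)
  {AC}: card=80; try (A,nl_idx)→400, (C,hash)→680, (C,nl_idx)→780, (A,merge)→1120, (C,merge)→1180, (A,hash)→1480 …(+2); best=400 via (A,nl_idx)
  {ABC}: card=320; try (B,hash)→1200, (B,merge)→1460, (A,nl_idx)→2020, (A,hash)→2140, (A,merge)→2820, (B,nl)→5200 …(+1); best=1200 via (B,hash)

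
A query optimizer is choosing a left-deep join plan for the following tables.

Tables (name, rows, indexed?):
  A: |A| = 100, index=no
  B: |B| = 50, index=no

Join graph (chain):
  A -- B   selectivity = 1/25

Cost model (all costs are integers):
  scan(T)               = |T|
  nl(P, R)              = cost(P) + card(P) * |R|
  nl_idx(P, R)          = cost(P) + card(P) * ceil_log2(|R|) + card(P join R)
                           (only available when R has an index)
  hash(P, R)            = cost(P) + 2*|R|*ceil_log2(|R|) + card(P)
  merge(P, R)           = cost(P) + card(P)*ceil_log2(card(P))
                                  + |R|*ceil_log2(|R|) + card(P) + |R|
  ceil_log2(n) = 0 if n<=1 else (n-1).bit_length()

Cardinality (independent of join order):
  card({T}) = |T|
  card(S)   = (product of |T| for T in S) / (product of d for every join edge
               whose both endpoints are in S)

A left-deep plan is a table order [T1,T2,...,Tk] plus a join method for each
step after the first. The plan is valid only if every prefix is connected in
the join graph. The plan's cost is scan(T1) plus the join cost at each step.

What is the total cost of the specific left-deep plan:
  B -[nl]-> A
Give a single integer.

5050

step 1: scan B: cost=50, card=50
step 2: join A via nl
    card(P join A) = 50*100/(25) = 200
    cost = 50 + 50*100 = 5050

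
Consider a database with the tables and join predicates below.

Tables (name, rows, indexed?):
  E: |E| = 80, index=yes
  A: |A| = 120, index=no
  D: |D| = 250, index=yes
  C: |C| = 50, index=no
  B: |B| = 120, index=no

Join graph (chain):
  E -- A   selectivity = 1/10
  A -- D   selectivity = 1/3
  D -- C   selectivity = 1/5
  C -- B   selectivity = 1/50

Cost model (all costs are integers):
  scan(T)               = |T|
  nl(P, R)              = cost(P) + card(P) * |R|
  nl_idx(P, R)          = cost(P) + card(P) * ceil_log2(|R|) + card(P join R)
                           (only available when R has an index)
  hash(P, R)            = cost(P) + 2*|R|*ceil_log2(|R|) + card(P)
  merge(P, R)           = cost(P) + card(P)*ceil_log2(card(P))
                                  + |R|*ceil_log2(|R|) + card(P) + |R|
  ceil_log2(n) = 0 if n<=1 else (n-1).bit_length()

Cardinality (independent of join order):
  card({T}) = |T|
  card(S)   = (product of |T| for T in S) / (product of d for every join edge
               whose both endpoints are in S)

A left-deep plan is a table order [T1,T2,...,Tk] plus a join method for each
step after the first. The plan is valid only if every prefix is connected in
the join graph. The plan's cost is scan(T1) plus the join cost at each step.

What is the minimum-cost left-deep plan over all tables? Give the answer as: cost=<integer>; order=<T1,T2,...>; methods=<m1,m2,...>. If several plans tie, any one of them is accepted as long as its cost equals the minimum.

Selinger DP (subsets sized 1..n):
  {E}: scan cost=80, card=80
  {A}: scan cost=120, card=120
  {D}: scan cost=250, card=250
  {C}: scan cost=50, card=50
  {B}: scan cost=120, card=120
  {AE}: card=960; try (E,hash)→1360, (A,merge)→1680, (E,merge)→1720, (A,hash)→1840, (E,nl_idx)→1920, (A,nl)→9680 …(+1); best=1360 via (E,hash)
  {AD}: card=10000; try (A,hash)→2180, (D,merge)→3330, (A,merge)→3460, (D,hash)→4240, (D,nl_idx)→11080, (D,nl)→30120 …(+1); best=2180 via (A,hash)
  {CD}: card=2500; try (C,hash)→1100, (D,merge)→2650, (C,merge)→2850, (D,nl_idx)→2950, (D,hash)→4100, (D,nl)→12550 …(+1); best=1100 via (C,hash)
  {BC}: card=120; try (C,hash)→840, (B,merge)→1360, (C,merge)→1430, (B,hash)→1780, (B,nl)→6050, (C,nl)→6120; best=840 via (C,hash)
  {ADE}: card=80000; try (D,hash)→6320, (E,hash)→13300, (D,merge)→14170, (D,nl_idx)→89040, (E,nl_idx)→152180, (E,merge)→152820 …(+2); best=6320 via (D,hash)
  {ACD}: card=100000; try (A,hash)→5280, (C,hash)→12780, (A,merge)→34560, (C,merge)→152530, (A,nl)→301100, (C,nl)→502180; best=5280 via (A,hash)
  {BCD}: card=6000; try (D,merge)→4050, (D,hash)→4960, (B,hash)→5280, (D,nl_idx)→7800, (D,nl)→30840, (B,merge)→34560 …(+1); best=4050 via (D,merge)
  {ACDE}: card=800000; try (C,hash)→86920, (E,hash)→106400, (C,merge)→1446670, (E,nl_idx)→1505280, (E,merge)→1805920, (C,nl)→4006320 …(+1); best=86920 via (C,hash)
  {ABCD}: card=240000; try (A,hash)→11730, (A,merge)→89010, (B,hash)→106960, (A,nl)→724050, (B,merge)→1806240, (B,nl)→12005280; best=11730 via (A,hash)
  {ABCDE}: card=1920000; try (E,hash)→252850, (B,hash)→888600, (E,nl_idx)→3611730, (E,merge)→4572370, (B,merge)→16887880, (E,nl)→19211730 …(+1); best=252850 via (E,hash)

cost=252850; order=B,C,D,A,E; methods=hash,merge,hash,hash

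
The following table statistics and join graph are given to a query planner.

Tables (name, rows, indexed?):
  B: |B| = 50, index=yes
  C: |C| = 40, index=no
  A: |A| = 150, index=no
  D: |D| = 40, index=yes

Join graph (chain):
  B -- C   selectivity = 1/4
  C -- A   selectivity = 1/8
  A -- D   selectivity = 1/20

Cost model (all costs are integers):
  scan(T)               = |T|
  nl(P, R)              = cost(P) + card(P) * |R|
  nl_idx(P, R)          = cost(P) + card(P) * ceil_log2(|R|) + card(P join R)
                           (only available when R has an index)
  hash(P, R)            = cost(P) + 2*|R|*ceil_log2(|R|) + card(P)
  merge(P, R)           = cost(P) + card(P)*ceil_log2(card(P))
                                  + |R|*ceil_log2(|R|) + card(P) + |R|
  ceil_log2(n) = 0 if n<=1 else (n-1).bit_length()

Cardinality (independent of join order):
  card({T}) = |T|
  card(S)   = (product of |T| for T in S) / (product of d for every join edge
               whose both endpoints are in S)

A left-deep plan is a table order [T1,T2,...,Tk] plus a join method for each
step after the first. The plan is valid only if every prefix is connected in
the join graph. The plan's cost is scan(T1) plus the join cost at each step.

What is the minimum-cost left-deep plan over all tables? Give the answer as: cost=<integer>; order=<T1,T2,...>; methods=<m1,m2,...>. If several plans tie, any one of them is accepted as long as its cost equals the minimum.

Selinger DP (subsets sized 1..n):
  {B}: scan cost=50, card=50
  {C}: scan cost=40, card=40
  {A}: scan cost=150, card=150
  {D}: scan cost=40, card=40
  {BC}: card=500; try (C,hash)→580, (B,merge)→670, (C,merge)→680, (B,hash)→680, (B,nl_idx)→780, (B,nl)→2040 …(+1); best=580 via (C,hash)
  {AC}: card=750; try (C,hash)→780, (A,merge)→1670, (C,merge)→1780, (A,hash)→2480, (A,nl)→6040, (C,nl)→6150; best=780 via (C,hash)
  {AD}: card=300; try (D,hash)→780, (D,nl_idx)→1350, (A,merge)→1670, (D,merge)→1780, (A,hash)→2480, (A,nl)→6040 …(+1); best=780 via (D,hash)
  {ABC}: card=9375; try (B,hash)→2130, (A,hash)→3480, (A,merge)→6930, (B,merge)→9380, (B,nl_idx)→14655, (B,nl)→38280 …(+1); best=2130 via (B,hash)
  {ACD}: card=1500; try (C,hash)→1560, (D,hash)→2010, (C,merge)→4060, (D,nl_idx)→6780, (D,merge)→9310, (C,nl)→12780 …(+1); best=1560 via (C,hash)
  {ABCD}: card=18750; try (B,hash)→3660, (D,hash)→11985, (B,merge)→19910, (B,nl_idx)→29310, (B,nl)→76560, (D,nl_idx)→77130 …(+2); best=3660 via (B,hash)

cost=3660; order=A,D,C,B; methods=hash,hash,hash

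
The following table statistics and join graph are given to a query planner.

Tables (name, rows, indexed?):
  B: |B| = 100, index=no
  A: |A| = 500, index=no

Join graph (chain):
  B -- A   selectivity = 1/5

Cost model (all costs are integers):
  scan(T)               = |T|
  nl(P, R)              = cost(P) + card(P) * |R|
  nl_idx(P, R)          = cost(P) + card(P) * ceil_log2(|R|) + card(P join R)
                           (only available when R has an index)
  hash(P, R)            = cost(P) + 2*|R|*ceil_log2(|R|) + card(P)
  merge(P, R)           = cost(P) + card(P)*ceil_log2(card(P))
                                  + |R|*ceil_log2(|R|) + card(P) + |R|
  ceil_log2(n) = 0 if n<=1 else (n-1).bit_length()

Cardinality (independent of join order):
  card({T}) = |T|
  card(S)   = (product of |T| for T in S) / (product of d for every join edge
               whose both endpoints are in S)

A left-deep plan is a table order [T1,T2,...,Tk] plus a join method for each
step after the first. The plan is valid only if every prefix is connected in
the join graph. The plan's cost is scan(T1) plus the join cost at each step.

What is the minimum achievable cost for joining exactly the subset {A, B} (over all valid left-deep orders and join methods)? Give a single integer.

2400

Selinger DP over subsets of {A,B}:
  {B}: scan cost=100, card=100
  {A}: scan cost=500, card=500
  {AB}: card=10000; try (B,hash)→2400, (A,merge)→5900, (B,merge)→6300, (A,hash)→9200, (A,nl)→50100, (B,nl)→50500; best=2400 via (B,hash)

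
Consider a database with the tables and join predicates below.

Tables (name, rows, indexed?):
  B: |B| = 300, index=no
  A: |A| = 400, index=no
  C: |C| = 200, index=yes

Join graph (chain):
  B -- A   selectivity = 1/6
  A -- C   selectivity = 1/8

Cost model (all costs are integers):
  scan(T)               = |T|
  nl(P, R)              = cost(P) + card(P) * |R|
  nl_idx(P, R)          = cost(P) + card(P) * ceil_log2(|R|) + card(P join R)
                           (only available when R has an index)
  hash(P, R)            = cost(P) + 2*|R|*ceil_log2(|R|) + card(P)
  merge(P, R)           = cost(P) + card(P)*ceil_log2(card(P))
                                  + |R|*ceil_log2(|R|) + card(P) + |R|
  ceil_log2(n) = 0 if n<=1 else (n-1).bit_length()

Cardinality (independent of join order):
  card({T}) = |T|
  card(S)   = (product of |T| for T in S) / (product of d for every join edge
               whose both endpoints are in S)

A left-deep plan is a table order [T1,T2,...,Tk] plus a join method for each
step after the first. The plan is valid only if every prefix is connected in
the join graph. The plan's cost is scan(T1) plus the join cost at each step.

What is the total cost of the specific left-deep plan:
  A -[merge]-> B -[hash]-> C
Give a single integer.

step 1: scan A: cost=400, card=400
step 2: join B via merge
    card(P join B) = 400*300/(6) = 20000
    cost = 400 + 400*9 + 300*9 + 400 + 300 = 7400
step 3: join C via hash
    card(P join C) = 20000*200/(8) = 500000
    cost = 7400 + 2*200*8 + 20000 = 30600

30600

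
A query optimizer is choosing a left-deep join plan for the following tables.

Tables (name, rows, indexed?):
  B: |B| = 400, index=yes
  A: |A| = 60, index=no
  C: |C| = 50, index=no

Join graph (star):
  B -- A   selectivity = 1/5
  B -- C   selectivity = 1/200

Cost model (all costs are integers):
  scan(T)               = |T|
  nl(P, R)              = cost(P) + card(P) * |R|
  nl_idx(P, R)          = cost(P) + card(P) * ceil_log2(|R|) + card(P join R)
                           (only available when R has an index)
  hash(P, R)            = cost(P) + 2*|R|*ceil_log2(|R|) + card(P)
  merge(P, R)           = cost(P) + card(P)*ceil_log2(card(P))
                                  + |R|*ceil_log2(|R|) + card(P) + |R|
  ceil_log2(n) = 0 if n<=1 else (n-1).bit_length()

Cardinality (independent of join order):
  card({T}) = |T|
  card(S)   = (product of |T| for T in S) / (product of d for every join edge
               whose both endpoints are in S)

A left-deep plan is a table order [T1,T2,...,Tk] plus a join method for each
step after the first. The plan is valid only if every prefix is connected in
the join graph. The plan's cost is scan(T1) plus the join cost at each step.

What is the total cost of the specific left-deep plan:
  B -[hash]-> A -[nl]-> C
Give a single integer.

241520

step 1: scan B: cost=400, card=400
step 2: join A via hash
    card(P join A) = 400*60/(5) = 4800
    cost = 400 + 2*60*6 + 400 = 1520
step 3: join C via nl
    card(P join C) = 4800*50/(200) = 1200
    cost = 1520 + 4800*50 = 241520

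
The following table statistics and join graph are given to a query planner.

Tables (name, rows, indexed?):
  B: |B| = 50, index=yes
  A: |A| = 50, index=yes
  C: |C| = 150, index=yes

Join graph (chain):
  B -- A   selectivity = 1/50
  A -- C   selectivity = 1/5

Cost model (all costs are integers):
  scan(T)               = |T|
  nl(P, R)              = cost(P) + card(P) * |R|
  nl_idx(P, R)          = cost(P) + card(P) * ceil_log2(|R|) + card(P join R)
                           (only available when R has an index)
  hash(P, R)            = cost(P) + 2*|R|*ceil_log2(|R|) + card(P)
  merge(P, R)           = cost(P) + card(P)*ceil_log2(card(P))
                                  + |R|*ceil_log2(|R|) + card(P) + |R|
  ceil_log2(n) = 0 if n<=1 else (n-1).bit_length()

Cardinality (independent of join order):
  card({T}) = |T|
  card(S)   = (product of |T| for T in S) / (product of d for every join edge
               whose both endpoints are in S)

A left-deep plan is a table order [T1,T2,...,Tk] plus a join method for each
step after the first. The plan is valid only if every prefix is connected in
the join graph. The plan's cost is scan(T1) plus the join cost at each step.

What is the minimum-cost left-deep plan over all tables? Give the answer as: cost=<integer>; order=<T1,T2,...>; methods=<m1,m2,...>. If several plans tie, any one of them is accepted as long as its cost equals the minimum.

cost=2100; order=A,B,C; methods=nl_idx,merge

Selinger DP (subsets sized 1..n):
  {B}: scan cost=50, card=50
  {A}: scan cost=50, card=50
  {C}: scan cost=150, card=150
  {AB}: card=50; try (B,nl_idx)→400, (A,nl_idx)→400, (B,hash)→700, (A,hash)→700, (B,merge)→750, (A,merge)→750 …(+2); best=400 via (B,nl_idx)
  {AC}: card=1500; try (A,hash)→900, (C,merge)→1750, (A,merge)→1850, (C,nl_idx)→1950, (C,hash)→2500, (A,nl_idx)→2550 …(+2); best=900 via (A,hash)
  {ABC}: card=1500; try (C,merge)→2100, (C,nl_idx)→2300, (C,hash)→2850, (B,hash)→3000, (C,nl)→7900, (B,nl_idx)→11400 …(+2); best=2100 via (C,merge)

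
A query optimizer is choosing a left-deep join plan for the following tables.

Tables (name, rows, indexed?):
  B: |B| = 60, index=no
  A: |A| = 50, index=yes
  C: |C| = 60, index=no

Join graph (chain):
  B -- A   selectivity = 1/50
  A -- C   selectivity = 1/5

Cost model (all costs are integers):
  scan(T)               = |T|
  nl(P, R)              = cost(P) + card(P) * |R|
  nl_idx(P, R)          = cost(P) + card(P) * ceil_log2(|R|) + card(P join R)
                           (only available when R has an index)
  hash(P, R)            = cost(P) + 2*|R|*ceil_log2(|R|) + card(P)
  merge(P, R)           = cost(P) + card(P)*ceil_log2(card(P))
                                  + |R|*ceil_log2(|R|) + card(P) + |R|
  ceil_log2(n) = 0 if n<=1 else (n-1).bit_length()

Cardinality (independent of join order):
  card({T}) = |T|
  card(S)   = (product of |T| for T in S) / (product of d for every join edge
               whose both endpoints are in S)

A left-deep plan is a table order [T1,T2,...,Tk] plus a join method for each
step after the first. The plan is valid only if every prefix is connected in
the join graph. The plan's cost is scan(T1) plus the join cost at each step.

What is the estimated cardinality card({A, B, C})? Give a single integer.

Tables in S: A(50), B(60), C(60)
Edges inside S: B-A(d=50), A-C(d=5)
numerator = 50 * 60 * 60 = 180000
denominator = 50 * 5 = 250
card(S) = 180000 / 250 = 720

720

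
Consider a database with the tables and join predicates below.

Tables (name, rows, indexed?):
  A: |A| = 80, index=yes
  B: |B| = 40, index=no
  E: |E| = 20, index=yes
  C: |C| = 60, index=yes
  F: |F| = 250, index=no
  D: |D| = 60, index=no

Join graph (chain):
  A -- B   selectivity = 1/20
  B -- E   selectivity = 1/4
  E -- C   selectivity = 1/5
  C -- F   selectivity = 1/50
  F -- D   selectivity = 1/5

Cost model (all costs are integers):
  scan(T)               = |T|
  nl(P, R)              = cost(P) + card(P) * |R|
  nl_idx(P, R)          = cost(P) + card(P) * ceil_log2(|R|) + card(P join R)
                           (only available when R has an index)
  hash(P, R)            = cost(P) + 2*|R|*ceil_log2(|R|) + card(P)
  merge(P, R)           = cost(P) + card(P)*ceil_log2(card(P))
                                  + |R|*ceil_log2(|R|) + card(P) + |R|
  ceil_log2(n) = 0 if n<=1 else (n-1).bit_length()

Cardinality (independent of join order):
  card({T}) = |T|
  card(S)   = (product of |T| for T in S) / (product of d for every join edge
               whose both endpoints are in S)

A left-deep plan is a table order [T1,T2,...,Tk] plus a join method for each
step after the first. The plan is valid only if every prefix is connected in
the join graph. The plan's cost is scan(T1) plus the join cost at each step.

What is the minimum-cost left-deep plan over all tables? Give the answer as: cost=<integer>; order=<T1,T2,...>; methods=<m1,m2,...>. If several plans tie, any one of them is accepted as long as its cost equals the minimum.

Selinger DP (subsets sized 1..n):
  {A}: scan cost=80, card=80
  {B}: scan cost=40, card=40
  {E}: scan cost=20, card=20
  {C}: scan cost=60, card=60
  {F}: scan cost=250, card=250
  {D}: scan cost=60, card=60
  {AB}: card=160; try (A,nl_idx)→480, (B,hash)→640, (A,merge)→960, (B,merge)→1000, (A,hash)→1200, (A,nl)→3240 …(+1); best=480 via (A,nl_idx)
  {BE}: card=200; try (E,hash)→280, (B,merge)→420, (E,merge)→440, (E,nl_idx)→440, (B,hash)→520, (B,nl)→820 …(+1); best=280 via (E,hash)
  {CE}: card=240; try (E,hash)→320, (C,nl_idx)→380, (C,merge)→560, (E,merge)→600, (E,nl_idx)→600, (C,hash)→760 …(+2); best=320 via (E,hash)
  {CF}: card=300; try (C,hash)→1220, (C,nl_idx)→2050, (F,merge)→2730, (C,merge)→2920, (F,hash)→4120, (F,nl)→15060 …(+1); best=1220 via (C,hash)
  {DF}: card=3000; try (D,hash)→1220, (F,merge)→2730, (D,merge)→2920, (F,hash)→4120, (F,nl)→15060, (D,nl)→15250; best=1220 via (D,hash)
  {ABE}: card=800; try (E,hash)→840, (A,hash)→1600, (E,merge)→2040, (E,nl_idx)→2080, (A,nl_idx)→2480, (A,merge)→2720 …(+2); best=840 via (E,hash)
  {BCE}: card=2400; try (B,hash)→1040, (C,hash)→1200, (C,merge)→2500, (B,merge)→2760, (C,nl_idx)→3880, (B,nl)→9920 …(+1); best=1040 via (B,hash)
  {CEF}: card=1200; try (E,hash)→1720, (E,nl_idx)→3920, (E,merge)→4340, (F,hash)→4560, (F,merge)→4730, (E,nl)→7220 …(+1); best=1720 via (E,hash)
  {CDF}: card=3600; try (D,hash)→2240, (D,merge)→4640, (C,hash)→4940, (D,nl)→19220, (C,nl_idx)→22820, (C,merge)→40640 …(+1); best=2240 via (D,hash)
  {ABCE}: card=9600; try (C,hash)→2360, (A,hash)→4560, (C,merge)→10060, (C,nl_idx)→15240, (A,nl_idx)→27440, (A,merge)→32880 …(+2); best=2360 via (C,hash)
  {BCEF}: card=12000; try (B,hash)→3400, (F,hash)→7440, (B,merge)→16400, (F,merge)→34490, (B,nl)→49720, (F,nl)→601040; best=3400 via (B,hash)
  {CDEF}: card=14400; try (D,hash)→3640, (E,hash)→6040, (D,merge)→16540, (E,nl_idx)→34640, (E,merge)→49160, (D,nl)→73720 …(+1); best=3640 via (D,hash)
  {ABCEF}: card=48000; try (F,hash)→15960, (A,hash)→16520, (A,nl_idx)→135400, (F,merge)→148610, (A,merge)→184040, (A,nl)→963400 …(+1); best=15960 via (F,hash)
  {BCDEF}: card=144000; try (D,hash)→16120, (B,hash)→18520, (D,merge)→183820, (B,merge)→219920, (B,nl)→579640, (D,nl)→723400; best=16120 via (D,hash)
  {ABCDEF}: card=576000; try (D,hash)→64680, (A,hash)→161240, (D,merge)→832380, (A,nl_idx)→1600120, (A,merge)→2752760, (D,nl)→2895960 …(+1); best=64680 via (D,hash)

cost=64680; order=B,A,E,C,F,D; methods=nl_idx,hash,hash,hash,hash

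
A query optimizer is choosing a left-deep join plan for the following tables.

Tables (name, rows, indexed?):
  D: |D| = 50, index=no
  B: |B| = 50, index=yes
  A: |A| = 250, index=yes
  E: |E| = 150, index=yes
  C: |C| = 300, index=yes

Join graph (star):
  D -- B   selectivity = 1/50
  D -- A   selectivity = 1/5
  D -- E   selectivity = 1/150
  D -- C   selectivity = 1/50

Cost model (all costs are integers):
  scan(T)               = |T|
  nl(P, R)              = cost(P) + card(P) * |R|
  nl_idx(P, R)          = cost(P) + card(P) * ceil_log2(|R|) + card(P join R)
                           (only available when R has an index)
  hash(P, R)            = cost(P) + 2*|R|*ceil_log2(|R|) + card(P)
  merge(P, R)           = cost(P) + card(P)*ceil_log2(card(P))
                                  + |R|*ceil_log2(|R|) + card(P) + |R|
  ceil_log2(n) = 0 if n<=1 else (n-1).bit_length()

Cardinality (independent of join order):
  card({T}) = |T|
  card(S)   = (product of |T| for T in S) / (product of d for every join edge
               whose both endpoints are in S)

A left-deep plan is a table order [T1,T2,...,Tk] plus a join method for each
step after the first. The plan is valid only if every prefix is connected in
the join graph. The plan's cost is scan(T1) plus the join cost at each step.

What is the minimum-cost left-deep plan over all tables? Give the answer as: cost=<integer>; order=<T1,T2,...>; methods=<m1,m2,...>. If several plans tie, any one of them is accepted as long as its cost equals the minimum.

Selinger DP (subsets sized 1..n):
  {D}: scan cost=50, card=50
  {B}: scan cost=50, card=50
  {A}: scan cost=250, card=250
  {E}: scan cost=150, card=150
  {C}: scan cost=300, card=300
  {BD}: card=50; try (B,nl_idx)→400, (D,hash)→700, (B,hash)→700, (D,merge)→750, (B,merge)→750, (D,nl)→2550 …(+1); best=400 via (B,nl_idx)
  {AD}: card=2500; try (D,hash)→1100, (A,merge)→2650, (D,merge)→2850, (A,nl_idx)→2950, (A,hash)→4100, (A,nl)→12550 …(+1); best=1100 via (D,hash)
  {DE}: card=50; try (E,nl_idx)→500, (D,hash)→900, (E,merge)→1750, (D,merge)→1850, (E,hash)→2500, (E,nl)→7550 …(+1); best=500 via (E,nl_idx)
  {CD}: card=300; try (C,nl_idx)→800, (D,hash)→1200, (C,merge)→3400, (D,merge)→3650, (C,hash)→5500, (C,nl)→15050 …(+1); best=800 via (C,nl_idx)
  {ABD}: card=2500; try (A,merge)→3000, (A,nl_idx)→3300, (B,hash)→4200, (A,hash)→4450, (A,nl)→12900, (B,nl_idx)→18600 …(+2); best=3000 via (A,merge)
  {BDE}: card=50; try (E,nl_idx)→850, (B,nl_idx)→850, (B,hash)→1150, (B,merge)→1200, (E,merge)→2100, (E,hash)→2850 …(+2); best=850 via (E,nl_idx)
  {BCD}: card=300; try (C,nl_idx)→1150, (B,hash)→1700, (B,nl_idx)→2900, (C,merge)→3750, (B,merge)→4150, (C,hash)→5850 …(+2); best=1150 via (C,nl_idx)
  {ADE}: card=2500; try (A,merge)→3100, (A,nl_idx)→3400, (A,hash)→4550, (E,hash)→6000, (A,nl)→13000, (E,nl_idx)→23600 …(+2); best=3100 via (A,merge)
  {ACD}: card=15000; try (A,hash)→5100, (A,merge)→6050, (C,hash)→9000, (A,nl_idx)→18200, (C,merge)→36600, (C,nl_idx)→38600 …(+2); best=5100 via (A,hash)
  {CDE}: card=300; try (C,nl_idx)→1250, (E,hash)→3500, (E,nl_idx)→3500, (C,merge)→3850, (E,merge)→5150, (C,hash)→5950 …(+2); best=1250 via (C,nl_idx)
  {ABDE}: card=2500; try (A,merge)→3450, (A,nl_idx)→3750, (A,hash)→4900, (B,hash)→6200, (E,hash)→7900, (A,nl)→13350 …(+6); best=3450 via (A,merge)
  {ABCD}: card=15000; try (A,hash)→5450, (A,merge)→6400, (C,hash)→10900, (A,nl_idx)→18550, (B,hash)→20700, (C,merge)→38500 …(+6); best=5450 via (A,hash)
  {BCDE}: card=300; try (C,nl_idx)→1600, (B,hash)→2150, (B,nl_idx)→3350, (E,hash)→3850, (E,nl_idx)→3850, (C,merge)→4200 …(+6); best=1600 via (C,nl_idx)
  {ACDE}: card=15000; try (A,hash)→5550, (A,merge)→6500, (C,hash)→11000, (A,nl_idx)→18650, (E,hash)→22500, (C,merge)→38600 …(+6); best=5550 via (A,hash)
  {ABCDE}: card=15000; try (A,hash)→5900, (A,merge)→6850, (C,hash)→11350, (A,nl_idx)→19000, (B,hash)→21150, (E,hash)→22850 …(+10); best=5900 via (A,hash)

cost=5900; order=D,B,E,C,A; methods=nl_idx,nl_idx,nl_idx,hash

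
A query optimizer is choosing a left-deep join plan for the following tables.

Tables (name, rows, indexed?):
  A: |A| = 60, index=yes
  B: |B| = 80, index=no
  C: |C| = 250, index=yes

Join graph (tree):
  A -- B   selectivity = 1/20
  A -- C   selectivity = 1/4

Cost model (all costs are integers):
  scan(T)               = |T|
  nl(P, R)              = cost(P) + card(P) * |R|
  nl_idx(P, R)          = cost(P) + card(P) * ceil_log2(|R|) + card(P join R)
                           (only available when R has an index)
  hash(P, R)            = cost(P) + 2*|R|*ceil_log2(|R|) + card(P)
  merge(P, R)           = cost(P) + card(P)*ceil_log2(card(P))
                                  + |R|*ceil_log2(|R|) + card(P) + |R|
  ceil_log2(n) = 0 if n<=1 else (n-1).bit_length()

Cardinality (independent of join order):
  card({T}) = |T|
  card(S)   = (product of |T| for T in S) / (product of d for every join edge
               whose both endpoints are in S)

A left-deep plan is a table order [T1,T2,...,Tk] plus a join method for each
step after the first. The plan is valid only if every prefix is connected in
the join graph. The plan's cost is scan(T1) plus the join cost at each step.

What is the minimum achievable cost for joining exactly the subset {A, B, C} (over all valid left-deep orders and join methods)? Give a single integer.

5040

Selinger DP over subsets of {A,B,C}:
  {A}: scan cost=60, card=60
  {B}: scan cost=80, card=80
  {C}: scan cost=250, card=250
  {AB}: card=240; try (A,nl_idx)→800, (A,hash)→880, (B,merge)→1120, (A,merge)→1140, (B,hash)→1240, (B,nl)→4860 …(+1); best=800 via (A,nl_idx)
  {AC}: card=3750; try (A,hash)→1220, (C,merge)→2730, (A,merge)→2920, (C,hash)→4120, (C,nl_idx)→4290, (A,nl_idx)→5500 …(+2); best=1220 via (A,hash)
  {ABC}: card=15000; try (C,hash)→5040, (C,merge)→5210, (B,hash)→6090, (C,nl_idx)→17720, (B,merge)→50610, (C,nl)→60800 …(+1); best=5040 via (C,hash)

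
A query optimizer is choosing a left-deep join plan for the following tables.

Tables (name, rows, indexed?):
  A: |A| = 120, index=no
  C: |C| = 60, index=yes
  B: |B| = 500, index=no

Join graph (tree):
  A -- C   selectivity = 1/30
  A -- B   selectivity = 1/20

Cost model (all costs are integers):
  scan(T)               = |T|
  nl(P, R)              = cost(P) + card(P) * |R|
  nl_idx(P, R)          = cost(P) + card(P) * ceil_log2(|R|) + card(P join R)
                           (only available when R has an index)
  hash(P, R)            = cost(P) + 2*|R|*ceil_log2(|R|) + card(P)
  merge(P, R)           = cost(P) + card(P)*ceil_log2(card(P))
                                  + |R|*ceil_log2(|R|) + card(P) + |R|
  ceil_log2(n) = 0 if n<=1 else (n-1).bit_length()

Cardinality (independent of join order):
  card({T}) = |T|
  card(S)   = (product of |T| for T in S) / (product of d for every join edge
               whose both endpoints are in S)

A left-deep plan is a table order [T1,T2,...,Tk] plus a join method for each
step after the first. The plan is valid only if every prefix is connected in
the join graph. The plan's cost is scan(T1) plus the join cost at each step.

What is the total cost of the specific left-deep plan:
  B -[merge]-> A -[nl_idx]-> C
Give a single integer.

30460

step 1: scan B: cost=500, card=500
step 2: join A via merge
    card(P join A) = 500*120/(20) = 3000
    cost = 500 + 500*9 + 120*7 + 500 + 120 = 6460
step 3: join C via nl_idx
    card(P join C) = 3000*60/(30) = 6000
    cost = 6460 + 3000*6 + 6000 = 30460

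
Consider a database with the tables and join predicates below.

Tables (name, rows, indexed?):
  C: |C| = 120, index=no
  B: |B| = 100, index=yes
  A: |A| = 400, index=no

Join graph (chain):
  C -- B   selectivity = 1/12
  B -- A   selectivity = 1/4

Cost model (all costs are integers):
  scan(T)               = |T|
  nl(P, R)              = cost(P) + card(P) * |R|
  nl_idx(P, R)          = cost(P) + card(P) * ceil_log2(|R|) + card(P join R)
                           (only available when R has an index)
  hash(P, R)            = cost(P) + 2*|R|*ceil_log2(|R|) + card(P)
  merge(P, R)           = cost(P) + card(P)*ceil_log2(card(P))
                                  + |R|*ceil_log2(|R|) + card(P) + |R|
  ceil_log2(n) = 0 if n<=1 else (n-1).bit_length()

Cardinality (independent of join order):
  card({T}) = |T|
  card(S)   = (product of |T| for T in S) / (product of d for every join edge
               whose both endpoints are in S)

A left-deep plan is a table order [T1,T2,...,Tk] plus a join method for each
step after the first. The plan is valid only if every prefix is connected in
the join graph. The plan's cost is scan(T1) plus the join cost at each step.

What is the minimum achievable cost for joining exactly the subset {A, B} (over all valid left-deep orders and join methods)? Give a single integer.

2200

Selinger DP over subsets of {A,B}:
  {B}: scan cost=100, card=100
  {A}: scan cost=400, card=400
  {AB}: card=10000; try (B,hash)→2200, (A,merge)→4900, (B,merge)→5200, (A,hash)→7400, (B,nl_idx)→13200, (A,nl)→40100 …(+1); best=2200 via (B,hash)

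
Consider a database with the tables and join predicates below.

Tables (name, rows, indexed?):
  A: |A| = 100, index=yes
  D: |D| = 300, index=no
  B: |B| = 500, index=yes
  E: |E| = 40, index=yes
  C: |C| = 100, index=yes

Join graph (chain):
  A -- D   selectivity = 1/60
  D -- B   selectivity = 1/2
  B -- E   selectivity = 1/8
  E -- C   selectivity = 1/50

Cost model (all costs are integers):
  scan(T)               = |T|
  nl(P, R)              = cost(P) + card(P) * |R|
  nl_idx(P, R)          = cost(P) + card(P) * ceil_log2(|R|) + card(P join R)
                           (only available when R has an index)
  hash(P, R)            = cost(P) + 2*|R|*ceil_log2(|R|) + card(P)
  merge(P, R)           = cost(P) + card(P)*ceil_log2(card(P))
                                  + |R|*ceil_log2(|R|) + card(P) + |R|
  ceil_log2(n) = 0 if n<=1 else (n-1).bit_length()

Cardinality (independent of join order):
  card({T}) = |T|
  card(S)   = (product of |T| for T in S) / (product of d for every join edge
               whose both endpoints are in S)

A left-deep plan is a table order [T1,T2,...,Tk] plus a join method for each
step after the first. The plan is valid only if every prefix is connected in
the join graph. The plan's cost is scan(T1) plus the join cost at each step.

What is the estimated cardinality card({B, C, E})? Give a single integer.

5000

Tables in S: B(500), C(100), E(40)
Edges inside S: B-E(d=8), E-C(d=50)
numerator = 500 * 100 * 40 = 2000000
denominator = 8 * 50 = 400
card(S) = 2000000 / 400 = 5000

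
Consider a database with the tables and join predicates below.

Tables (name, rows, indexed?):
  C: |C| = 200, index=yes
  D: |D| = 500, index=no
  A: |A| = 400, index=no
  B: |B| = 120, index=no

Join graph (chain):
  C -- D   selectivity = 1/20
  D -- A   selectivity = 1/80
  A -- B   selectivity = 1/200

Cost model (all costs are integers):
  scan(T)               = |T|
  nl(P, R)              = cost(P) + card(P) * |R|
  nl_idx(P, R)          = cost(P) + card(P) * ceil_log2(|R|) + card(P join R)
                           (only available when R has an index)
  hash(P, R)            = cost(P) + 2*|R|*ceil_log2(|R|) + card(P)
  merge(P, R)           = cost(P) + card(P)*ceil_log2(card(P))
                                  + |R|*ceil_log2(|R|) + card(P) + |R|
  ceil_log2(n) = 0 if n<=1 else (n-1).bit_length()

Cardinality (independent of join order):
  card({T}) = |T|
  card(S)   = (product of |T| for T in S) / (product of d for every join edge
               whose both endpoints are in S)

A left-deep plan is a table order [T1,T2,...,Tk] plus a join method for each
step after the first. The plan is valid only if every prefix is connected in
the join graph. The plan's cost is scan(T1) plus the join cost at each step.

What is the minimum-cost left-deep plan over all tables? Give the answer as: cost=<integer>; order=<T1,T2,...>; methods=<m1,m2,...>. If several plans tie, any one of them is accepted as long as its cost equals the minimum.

Selinger DP (subsets sized 1..n):
  {C}: scan cost=200, card=200
  {D}: scan cost=500, card=500
  {A}: scan cost=400, card=400
  {B}: scan cost=120, card=120
  {CD}: card=5000; try (C,hash)→4200, (D,merge)→7000, (C,merge)→7300, (D,hash)→9400, (C,nl_idx)→9500, (D,nl)→100200 …(+1); best=4200 via (C,hash)
  {AD}: card=2500; try (A,hash)→8200, (D,merge)→9400, (A,merge)→9500, (D,hash)→9800, (D,nl)→200400, (A,nl)→200500; best=8200 via (A,hash)
  {AB}: card=240; try (B,hash)→2480, (A,merge)→5080, (B,merge)→5360, (A,hash)→7440, (A,nl)→48120, (B,nl)→48400; best=2480 via (B,hash)
  {ACD}: card=25000; try (C,hash)→13900, (A,hash)→16400, (C,merge)→42500, (C,nl_idx)→53200, (A,merge)→78200, (C,nl)→508200 …(+1); best=13900 via (C,hash)
  {ABD}: card=1500; try (D,merge)→9640, (D,hash)→11720, (B,hash)→12380, (B,merge)→41660, (D,nl)→122480, (B,nl)→308200; best=9640 via (D,merge)
  {ABCD}: card=15000; try (C,hash)→14340, (C,merge)→29440, (C,nl_idx)→36640, (B,hash)→40580, (C,nl)→309640, (B,merge)→414860 …(+1); best=14340 via (C,hash)

cost=14340; order=A,B,D,C; methods=hash,merge,hash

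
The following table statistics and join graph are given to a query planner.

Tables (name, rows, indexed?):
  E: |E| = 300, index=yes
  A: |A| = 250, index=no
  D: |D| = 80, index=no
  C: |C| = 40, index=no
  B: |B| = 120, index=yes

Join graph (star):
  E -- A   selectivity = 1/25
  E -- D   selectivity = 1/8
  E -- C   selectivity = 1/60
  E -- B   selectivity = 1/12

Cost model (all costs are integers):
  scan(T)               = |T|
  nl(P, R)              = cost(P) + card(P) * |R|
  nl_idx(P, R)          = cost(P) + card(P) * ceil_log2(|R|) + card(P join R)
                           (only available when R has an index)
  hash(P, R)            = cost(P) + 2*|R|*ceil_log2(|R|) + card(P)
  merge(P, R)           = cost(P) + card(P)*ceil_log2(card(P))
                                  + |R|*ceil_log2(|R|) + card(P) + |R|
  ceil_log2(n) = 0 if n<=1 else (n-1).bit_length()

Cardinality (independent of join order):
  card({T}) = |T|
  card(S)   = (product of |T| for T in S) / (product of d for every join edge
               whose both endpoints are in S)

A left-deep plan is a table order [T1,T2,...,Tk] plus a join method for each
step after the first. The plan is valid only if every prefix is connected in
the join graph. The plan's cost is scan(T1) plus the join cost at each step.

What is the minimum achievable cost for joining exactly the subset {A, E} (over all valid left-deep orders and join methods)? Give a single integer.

Selinger DP over subsets of {A,E}:
  {E}: scan cost=300, card=300
  {A}: scan cost=250, card=250
  {AE}: card=3000; try (A,hash)→4600, (E,merge)→5500, (E,nl_idx)→5500, (A,merge)→5550, (E,hash)→5900, (E,nl)→75250 …(+1); best=4600 via (A,hash)

4600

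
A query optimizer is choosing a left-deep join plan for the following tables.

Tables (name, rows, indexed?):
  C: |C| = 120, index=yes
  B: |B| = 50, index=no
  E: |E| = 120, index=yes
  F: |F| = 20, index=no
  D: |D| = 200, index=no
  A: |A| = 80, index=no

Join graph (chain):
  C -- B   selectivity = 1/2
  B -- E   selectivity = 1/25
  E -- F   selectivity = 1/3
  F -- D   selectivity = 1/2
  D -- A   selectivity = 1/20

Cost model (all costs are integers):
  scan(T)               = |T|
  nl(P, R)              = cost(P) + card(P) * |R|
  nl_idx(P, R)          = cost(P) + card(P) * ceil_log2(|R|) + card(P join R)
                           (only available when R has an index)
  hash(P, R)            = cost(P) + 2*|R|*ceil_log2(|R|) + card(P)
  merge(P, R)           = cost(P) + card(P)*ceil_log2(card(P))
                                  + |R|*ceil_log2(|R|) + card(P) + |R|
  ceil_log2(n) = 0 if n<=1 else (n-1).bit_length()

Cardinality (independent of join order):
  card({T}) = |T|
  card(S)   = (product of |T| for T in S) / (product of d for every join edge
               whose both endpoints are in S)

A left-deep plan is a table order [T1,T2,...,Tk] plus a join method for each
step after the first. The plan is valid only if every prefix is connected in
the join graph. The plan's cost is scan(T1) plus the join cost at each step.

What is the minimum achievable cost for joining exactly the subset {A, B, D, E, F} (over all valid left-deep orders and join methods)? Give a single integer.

Selinger DP over subsets of {A,B,D,E,F}:
  {B}: scan cost=50, card=50
  {E}: scan cost=120, card=120
  {F}: scan cost=20, card=20
  {D}: scan cost=200, card=200
  {A}: scan cost=80, card=80
  {BE}: card=240; try (E,nl_idx)→640, (B,hash)→840, (E,merge)→1360, (B,merge)→1430, (E,hash)→1780, (E,nl)→6050 …(+1); best=640 via (E,nl_idx)
  {EF}: card=800; try (F,hash)→440, (E,nl_idx)→960, (E,merge)→1100, (F,merge)→1200, (E,hash)→1720, (E,nl)→2420 …(+1); best=440 via (F,hash)
  {DF}: card=2000; try (F,hash)→600, (D,merge)→1940, (F,merge)→2120, (D,hash)→3240, (D,nl)→4020, (F,nl)→4200; best=600 via (F,hash)
  {AD}: card=800; try (A,hash)→1520, (D,merge)→2520, (A,merge)→2640, (D,hash)→3360, (D,nl)→16080, (A,nl)→16200; best=1520 via (A,hash)
  {BEF}: card=1600; try (F,hash)→1080, (B,hash)→1840, (F,merge)→2920, (F,nl)→5440, (B,merge)→9590, (B,nl)→40440; best=1080 via (F,hash)
  {DEF}: card=80000; try (E,hash)→4280, (D,hash)→4440, (D,merge)→11040, (E,merge)→25560, (E,nl_idx)→94600, (D,nl)→160440 …(+1); best=4280 via (E,hash)
  {ADF}: card=8000; try (F,hash)→2520, (A,hash)→3720, (F,merge)→10440, (F,nl)→17520, (A,merge)→25240, (A,nl)→160600; best=2520 via (F,hash)
  {BDEF}: card=160000; try (D,hash)→5880, (D,merge)→22080, (B,hash)→84880, (D,nl)→321080, (B,merge)→1444630, (B,nl)→4004280; best=5880 via (D,hash)
  {ADEF}: card=320000; try (E,hash)→12200, (A,hash)→85400, (E,merge)→115480, (E,nl_idx)→378520, (E,nl)→962520, (A,merge)→1444920 …(+1); best=12200 via (E,hash)
  {ABDEF}: card=640000; try (A,hash)→167000, (B,hash)→332800, (A,merge)→3046520, (B,merge)→6412550, (A,nl)→12805880, (B,nl)→16012200; best=167000 via (A,hash)

167000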